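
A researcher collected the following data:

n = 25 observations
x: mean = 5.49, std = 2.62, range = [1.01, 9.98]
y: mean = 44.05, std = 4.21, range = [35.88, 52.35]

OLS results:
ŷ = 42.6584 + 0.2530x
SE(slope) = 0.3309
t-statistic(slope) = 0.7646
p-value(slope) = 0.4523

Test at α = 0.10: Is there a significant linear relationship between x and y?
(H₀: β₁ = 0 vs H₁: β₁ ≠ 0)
Fail to reject H₀: p-value = 0.4523 ≥ α = 0.10. The linear relationship is not significant at the 10% level.

Hypothesis test for the slope coefficient:

H₀: β₁ = 0 (no linear relationship)
H₁: β₁ ≠ 0 (linear relationship exists)

Test statistic: t = β̂₁ / SE(β̂₁) = 0.2530 / 0.3309 = 0.7646

The p-value (0.4523) is the probability, under H₀, of a t-statistic at least as extreme as |t| = 0.7646 (two-sided, df = n − 2 = 23).

Decision rule: reject H₀ if p-value < α.
p-value = 0.4523 ≥ α = 0.10 → fail to reject H₀.

Conclusion: the linear association between x and y is not significant at the 10% level.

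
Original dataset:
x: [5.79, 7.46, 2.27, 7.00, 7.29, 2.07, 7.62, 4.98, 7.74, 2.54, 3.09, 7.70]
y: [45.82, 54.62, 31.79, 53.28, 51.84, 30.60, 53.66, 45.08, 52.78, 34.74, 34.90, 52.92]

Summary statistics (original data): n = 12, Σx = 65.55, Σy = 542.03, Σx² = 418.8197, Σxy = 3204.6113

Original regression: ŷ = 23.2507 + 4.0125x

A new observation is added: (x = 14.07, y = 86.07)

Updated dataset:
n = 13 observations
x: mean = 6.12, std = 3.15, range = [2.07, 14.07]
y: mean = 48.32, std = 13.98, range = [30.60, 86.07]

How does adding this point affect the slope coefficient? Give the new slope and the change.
New slope β₁ = 4.4040 versus 4.0125 before: a change of +0.3915 (+9.8%).

The new point has HIGH LEVERAGE: x = 14.07 is far from the original mean x̄ = 65.55/12 ≈ 5.46 (original range [2.07, 7.74]).

Step 1: Update the sums with the new point (n goes from 12 to 13)
Σx  = 65.55 + 14.07 = 79.62
Σy  = 542.03 + 86.07 = 628.10
Σx² = 418.8197 + 14.07² = 418.8197 + 197.9649 = 616.7846
Σxy = 3204.6113 + 14.07×86.07 = 3204.6113 + 1211.0049 = 4415.6162

Step 2: Recompute the slope with b₁ = (nΣxy − ΣxΣy) / (nΣx² − (Σx)²)
Numerator   = 13×4415.6162 − 79.62×628.10 = 57403.0106 − 50009.3220 = 7393.6886
Denominator = 13×616.7846 − 79.62² = 8018.1998 − 6339.3444 = 1678.8554
b₁(new) = 7393.6886 / 1678.8554 = 4.4040

(Same formula on the original sums: (12×3204.6113 − 65.55×542.03) / (12×418.8197 − 65.55²) = 2925.2691 / 729.0339 = 4.0125, matching the given fit.)

Step 3: Change in slope
Δβ₁ = 4.4040 − 4.0125 = +0.3915
Relative change = +0.3915 / 4.0125 × 100% = +9.8%
→ the slope increases when the point is added.

A high-leverage point only changes the slope if it is off the original line; here y = 86.07 is above the original trend, so the slope increases.
In practice: refit with and without it and report both if conclusions differ; check such a point for data-entry or measurement error.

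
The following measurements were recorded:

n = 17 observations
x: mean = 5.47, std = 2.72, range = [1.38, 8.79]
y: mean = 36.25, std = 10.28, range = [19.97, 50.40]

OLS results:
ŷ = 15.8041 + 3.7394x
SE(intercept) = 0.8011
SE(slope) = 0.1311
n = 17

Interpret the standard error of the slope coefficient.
The slope 3.7394 is pinned down to within about ±0.1311 (one SE) by these data — relative uncertainty 3.5%, i.e. precise.

SE(β̂₁) = s / √Sxx, where s is the residual standard deviation and Sxx = Σ(x − x̄)². It is the yardstick for how far β̂₁ = 3.7394 could plausibly be from the true slope.

Relative precision:
- SE / |β̂₁| = 0.1311 / 3.7394 = 3.5%
- Rule of thumb (under 20%: precise; 20% to under 50%: moderately precise; 50% or more: imprecise) → precise

Rough 95% range (±2 SE): 3.7394 ± 0.2622 → (3.4772, 4.0016).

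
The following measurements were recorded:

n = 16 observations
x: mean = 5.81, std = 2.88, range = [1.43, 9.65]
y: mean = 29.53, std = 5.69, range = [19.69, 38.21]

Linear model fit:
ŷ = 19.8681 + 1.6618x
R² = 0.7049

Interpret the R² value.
The model explains 70.49% of the variance in y (R² = 0.7049), leaving 29.51% unexplained; the fit is strong.

R² (coefficient of determination) measures the proportion of variance in y explained by the regression model.

Here R² = 0.7049:
- Explained: 70.49% of the variation in y
- Unexplained (residual): 100% − 70.49% = 29.51%
- Rule of thumb (below 0.3 weak; 0.3 to below 0.7 moderate; 0.7 and above strong) → strong

Note: R² never decreases when predictors are added, so it should not be used alone to compare models of different size.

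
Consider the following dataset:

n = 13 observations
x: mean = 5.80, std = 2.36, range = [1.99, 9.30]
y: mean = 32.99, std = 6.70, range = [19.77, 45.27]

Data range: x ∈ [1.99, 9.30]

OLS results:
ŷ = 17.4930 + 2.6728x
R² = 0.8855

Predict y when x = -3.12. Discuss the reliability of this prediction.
ŷ = 9.1539 (extrapolation — x = -3.12 lies outside [1.99, 9.30], so reliability is low).

Prediction calculation:
ŷ = 17.4930 + 2.6728 × (-3.12)
ŷ = 9.1539

Reliability:
- Data range: x ∈ [1.99, 9.30]
- Prediction point: x = -3.12 is 5.11 units below the observed range → this is EXTRAPOLATION, not interpolation

Why that matters here:
- There are no observations near this x to validate the fitted line there
- The standard error of prediction grows with (x − x̄)², and x = -3.12 is far from x̄ = 5.80

Report the number if required, but flag clearly that it is an extrapolation.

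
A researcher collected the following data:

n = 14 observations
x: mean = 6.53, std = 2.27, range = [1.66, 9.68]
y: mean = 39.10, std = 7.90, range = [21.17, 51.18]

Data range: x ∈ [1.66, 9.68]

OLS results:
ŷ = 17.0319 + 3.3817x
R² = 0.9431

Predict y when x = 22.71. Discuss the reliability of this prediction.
ŷ = 93.8303, but this is extrapolation (above the data range [1.66, 9.68]) and may be unreliable.

Prediction calculation:
ŷ = 17.0319 + 3.3817 × 22.71
ŷ = 93.8303

Reliability:
- Data range: x ∈ [1.66, 9.68]
- Prediction point: x = 22.71 is 13.03 units above the observed range → this is EXTRAPOLATION, not interpolation

Why that matters here:
- R² describes fit only over the sampled x values; it says nothing about behaviour beyond them
- The linear relationship may not hold outside the observed range

Report the number if required, but flag clearly that it is an extrapolation.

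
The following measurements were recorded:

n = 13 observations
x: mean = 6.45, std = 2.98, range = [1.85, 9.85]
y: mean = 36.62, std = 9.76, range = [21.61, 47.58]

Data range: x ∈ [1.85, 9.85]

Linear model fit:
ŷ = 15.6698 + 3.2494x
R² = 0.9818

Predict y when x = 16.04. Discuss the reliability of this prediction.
ŷ = 67.7902 (extrapolation — x = 16.04 lies outside [1.85, 9.85], so reliability is low).

Prediction calculation:
ŷ = 15.6698 + 3.2494 × 16.04
ŷ = 67.7902

Reliability:
- Data range: x ∈ [1.85, 9.85]
- Prediction point: x = 16.04 is 6.19 units above the observed range → this is EXTRAPOLATION, not interpolation

Why that matters here:
- R² describes fit only over the sampled x values; it says nothing about behaviour beyond them
- The standard error of prediction grows with (x − x̄)², and x = 16.04 is far from x̄ = 6.45
- Real relationships often flatten, saturate, or turn nonlinear at extremes

A defensible statement: 'if the linear trend continued to x = 16.04, y would be about 67.7902' — the premise is untested.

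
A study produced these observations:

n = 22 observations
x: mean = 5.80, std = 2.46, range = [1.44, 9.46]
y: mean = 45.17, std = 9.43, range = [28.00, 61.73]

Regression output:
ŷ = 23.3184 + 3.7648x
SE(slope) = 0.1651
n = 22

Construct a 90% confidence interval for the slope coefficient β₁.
The 90% CI for β₁ is (3.4801, 4.0495)

Confidence interval for the slope:

The 90% CI for β₁ is: β̂₁ ± t*(α/2, n-2) × SE(β̂₁)

Step 1: Find critical t-value
- Confidence level = 0.9
- Degrees of freedom = n - 2 = 22 - 2 = 20
- t*(α/2, 20) = 1.7247

Step 2: Calculate margin of error
Margin = 1.7247 × 0.1651 = 0.2847

Step 3: Construct interval
CI = 3.7648 ± 0.2847
CI = (3.4801, 4.0495)

Interpretation: We are 90% confident that the true slope β₁ lies between 3.4801 and 4.0495.
The interval does not include 0, suggesting a significant linear relationship.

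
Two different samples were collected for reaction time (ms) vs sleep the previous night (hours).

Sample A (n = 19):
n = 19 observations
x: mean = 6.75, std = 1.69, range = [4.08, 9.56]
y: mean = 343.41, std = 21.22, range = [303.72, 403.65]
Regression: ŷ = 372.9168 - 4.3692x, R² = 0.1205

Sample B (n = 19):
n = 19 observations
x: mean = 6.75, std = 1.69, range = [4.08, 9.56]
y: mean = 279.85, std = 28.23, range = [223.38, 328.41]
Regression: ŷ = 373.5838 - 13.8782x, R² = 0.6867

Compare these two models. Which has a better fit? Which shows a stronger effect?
Model B has the better fit (R² = 0.6867 vs 0.1205). Model B shows the stronger effect (|β₁| = 13.8782 vs 4.3692).

Model Comparison:

Which explains more variance? (R²)
- Model A: R² = 0.1205 → 12.05% of variance in reaction time explained
- Model B: R² = 0.6867 → 68.67% of variance in reaction time explained
- 0.6867 > 0.1205 → Model B has the better fit

Which has the larger per-hour effect? (|β₁|)
- Model A: β₁ = -4.3692 → predicted reaction time falls 4.3692 ms per additional hour of sleep
- Model B: β₁ = -13.8782 → predicted reaction time falls 13.8782 ms per additional hour of sleep
- |-4.3692| < |-13.8782| → Model B shows the stronger marginal effect

Notes:
- R² measures how tightly points cluster around the line; β₁ measures how steep the line is — they answer different questions.
- A better fit (higher R²) doesn't necessarily mean a more important relationship.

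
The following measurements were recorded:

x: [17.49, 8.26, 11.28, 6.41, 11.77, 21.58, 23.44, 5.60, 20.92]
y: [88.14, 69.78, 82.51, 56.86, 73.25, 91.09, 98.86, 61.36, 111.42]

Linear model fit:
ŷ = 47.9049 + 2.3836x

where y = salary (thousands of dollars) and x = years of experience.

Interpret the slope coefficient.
For each additional year of experience, predicted salary increases by approximately 2.3836 thousand dollars.

The slope β₁ = 2.3836 gives the rate at which the fitted salary changes with experience.

Interpretation:
- Experience up by 1 year → predicted salary increases by 2.3836 thousand dollars
- This is a linear approximation: the same per-unit change is assumed across the whole observed x range

The intercept β₀ = 47.9049 is the predicted salary when experience = 0; since the smallest observed x is 5.60, this is an extrapolation and mainly anchors the line.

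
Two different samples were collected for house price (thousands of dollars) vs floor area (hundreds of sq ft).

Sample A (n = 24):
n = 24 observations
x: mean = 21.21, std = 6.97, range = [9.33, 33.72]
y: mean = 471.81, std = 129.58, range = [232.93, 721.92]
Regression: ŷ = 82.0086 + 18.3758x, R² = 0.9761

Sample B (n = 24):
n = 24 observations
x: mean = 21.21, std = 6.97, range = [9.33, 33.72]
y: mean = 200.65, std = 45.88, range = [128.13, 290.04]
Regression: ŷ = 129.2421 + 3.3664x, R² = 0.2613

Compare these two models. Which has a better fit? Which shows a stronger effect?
Model A has the better fit (R² = 0.9761 vs 0.2613). Model A shows the stronger effect (|β₁| = 18.3758 vs 3.3664).

Model Comparison:

Fit — compare R²:
- Model A: R² = 0.9761 → 97.61% of variance in house price explained
- Model B: R² = 0.2613 → 26.13% of variance in house price explained
- 0.9761 > 0.2613 → Model A has the better fit

Which has the larger per-hundred sq ft effect? (|β₁|)
- Model A: β₁ = 18.3758 → predicted house price rises 18.3758 thousand dollars per additional hundred sq ft of floor area
- Model B: β₁ = 3.3664 → predicted house price rises 3.3664 thousand dollars per additional hundred sq ft of floor area
- |18.3758| > |3.3664| → Model A shows the stronger marginal effect

Notes:
- The two samples could reflect different populations, time periods, or measurement quality.
- R² measures how tightly points cluster around the line; β₁ measures how steep the line is — they answer different questions.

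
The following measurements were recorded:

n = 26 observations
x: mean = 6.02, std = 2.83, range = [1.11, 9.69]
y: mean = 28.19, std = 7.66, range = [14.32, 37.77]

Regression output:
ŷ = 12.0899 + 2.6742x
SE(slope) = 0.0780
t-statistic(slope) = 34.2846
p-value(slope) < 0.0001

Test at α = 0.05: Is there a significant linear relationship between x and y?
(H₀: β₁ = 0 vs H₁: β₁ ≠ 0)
Reject H₀: p-value < 0.0001 < α = 0.05. The linear relationship is significant at the 5% level.

Hypothesis test for the slope coefficient:

H₀: β₁ = 0 (no linear relationship)
H₁: β₁ ≠ 0 (linear relationship exists)

Test statistic: t = β̂₁ / SE(β̂₁) = 2.6742 / 0.0780 = 34.2846

p < 0.0001: how often a slope estimate this far from 0 (in SE units) would arise by chance if β₁ were truly 0.

Decision rule: reject H₀ if p-value < α.
p-value < 0.0001 < α = 0.05 → reject H₀.

Conclusion: the linear association between x and y is significant at the 5% level.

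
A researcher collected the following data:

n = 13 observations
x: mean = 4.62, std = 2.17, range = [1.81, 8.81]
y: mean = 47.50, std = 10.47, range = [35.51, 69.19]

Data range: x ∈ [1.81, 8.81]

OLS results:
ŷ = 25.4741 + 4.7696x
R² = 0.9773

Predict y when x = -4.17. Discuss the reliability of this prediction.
ŷ = 5.5849, but this is extrapolation (below the data range [1.81, 8.81]) and may be unreliable.

Prediction calculation:
ŷ = 25.4741 + 4.7696 × (-4.17)
ŷ = 5.5849

Reliability:
- Data range: x ∈ [1.81, 8.81]
- Prediction point: x = -4.17 is 5.98 units below the observed range → this is EXTRAPOLATION, not interpolation

Why that matters here:
- The standard error of prediction grows with (x − x̄)², and x = -4.17 is far from x̄ = 4.62
- The linear relationship may not hold outside the observed range

The R² = 0.9773 only validates the fit within [1.81, 8.81]; treat ŷ = 5.5849 with caution.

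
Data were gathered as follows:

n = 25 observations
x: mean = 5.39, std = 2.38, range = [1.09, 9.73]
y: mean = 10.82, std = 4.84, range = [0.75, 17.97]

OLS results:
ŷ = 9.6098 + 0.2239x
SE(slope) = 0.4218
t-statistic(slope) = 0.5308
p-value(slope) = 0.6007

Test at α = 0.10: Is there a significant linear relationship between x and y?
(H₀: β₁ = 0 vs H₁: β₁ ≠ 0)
p-value = 0.6007 ≥ α = 0.10, so we fail to reject H₀. The relationship is not significant.

Hypothesis test for the slope coefficient:

H₀: β₁ = 0 (no linear relationship)
H₁: β₁ ≠ 0 (linear relationship exists)

Test statistic: t = β̂₁ / SE(β̂₁) = 0.2239 / 0.4218 = 0.5308

With df = 23, the two-sided p-value for |t| = 0.5308 is 0.6007.

Decision rule: reject H₀ if p-value < α.
p-value = 0.6007 ≥ α = 0.10 → fail to reject H₀.

Conclusion: the linear association between x and y is not significant at the 10% level.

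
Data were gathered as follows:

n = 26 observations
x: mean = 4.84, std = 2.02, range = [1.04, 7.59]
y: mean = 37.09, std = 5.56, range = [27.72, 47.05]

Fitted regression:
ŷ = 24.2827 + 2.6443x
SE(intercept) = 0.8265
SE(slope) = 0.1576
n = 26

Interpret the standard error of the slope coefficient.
The slope 2.6443 is pinned down to within about ±0.1576 (one SE) by these data — relative uncertainty 6.0%, i.e. precise.

What SE measures:
- The standard error quantifies the sampling variability of the coefficient estimate
- It is the estimated standard deviation of β̂₁ across hypothetical repeated samples of the same size
- Smaller SE → more precise estimate

Relative precision:
- SE / |β̂₁| = 0.1576 / 2.6443 = 6.0%
- Rule of thumb (under 20%: precise; 20% to under 50%: moderately precise; 50% or more: imprecise) → precise

Rough 95% range (±2 SE): 2.6443 ± 0.3152 → (2.3291, 2.9595).

What drives SE(β̂₁): wider spread of x values → smaller SE.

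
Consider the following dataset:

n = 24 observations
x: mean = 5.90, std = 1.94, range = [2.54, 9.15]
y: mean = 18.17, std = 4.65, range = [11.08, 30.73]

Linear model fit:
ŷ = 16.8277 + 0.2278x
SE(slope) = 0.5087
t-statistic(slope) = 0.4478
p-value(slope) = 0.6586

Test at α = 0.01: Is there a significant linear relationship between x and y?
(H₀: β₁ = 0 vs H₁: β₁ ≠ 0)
p-value = 0.6586 ≥ α = 0.01, so we fail to reject H₀. The relationship is not significant.

Hypothesis test for the slope coefficient:

H₀: β₁ = 0 (no linear relationship)
H₁: β₁ ≠ 0 (linear relationship exists)

Test statistic: t = β̂₁ / SE(β̂₁) = 0.2278 / 0.5087 = 0.4478

The p-value (0.6586) is the probability, under H₀, of a t-statistic at least as extreme as |t| = 0.4478 (two-sided, df = n − 2 = 22).

Decision rule: reject H₀ if p-value < α.
p-value = 0.6586 ≥ α = 0.01 → fail to reject H₀.

There is not sufficient evidence at the 1% significance level to conclude that a linear relationship exists between x and y.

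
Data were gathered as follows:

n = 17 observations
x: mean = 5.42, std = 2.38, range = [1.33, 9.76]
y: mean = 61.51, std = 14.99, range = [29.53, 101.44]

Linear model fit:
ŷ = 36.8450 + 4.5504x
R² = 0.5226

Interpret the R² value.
The model explains 52.26% of the variance in y (R² = 0.5226), leaving 47.74% unexplained; the fit is moderate.

R² (coefficient of determination) measures the proportion of variance in y explained by the regression model.

Here R² = 0.5226:
- Explained: 52.26% of the variation in y
- Unexplained (residual): 100% − 52.26% = 47.74%
- Rule of thumb (below 0.3 weak; 0.3 to below 0.7 moderate; 0.7 and above strong) → moderate

Note: R² says nothing about causation, and a high R² does not by itself mean the linear form is appropriate — check the residuals.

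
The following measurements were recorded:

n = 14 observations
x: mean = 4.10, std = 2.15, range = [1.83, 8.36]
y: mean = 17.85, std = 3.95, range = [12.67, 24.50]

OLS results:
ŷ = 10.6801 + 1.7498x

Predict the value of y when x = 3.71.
ŷ = 17.1719

x = 3.71 lies inside the observed range [1.83, 8.36], so the fitted equation applies directly:

ŷ = 10.6801 + 1.7498 × 3.71
ŷ = 10.6801 + 6.4918
ŷ = 17.1719

This is the fitted mean response at that x — an individual observation would come with a wider prediction interval.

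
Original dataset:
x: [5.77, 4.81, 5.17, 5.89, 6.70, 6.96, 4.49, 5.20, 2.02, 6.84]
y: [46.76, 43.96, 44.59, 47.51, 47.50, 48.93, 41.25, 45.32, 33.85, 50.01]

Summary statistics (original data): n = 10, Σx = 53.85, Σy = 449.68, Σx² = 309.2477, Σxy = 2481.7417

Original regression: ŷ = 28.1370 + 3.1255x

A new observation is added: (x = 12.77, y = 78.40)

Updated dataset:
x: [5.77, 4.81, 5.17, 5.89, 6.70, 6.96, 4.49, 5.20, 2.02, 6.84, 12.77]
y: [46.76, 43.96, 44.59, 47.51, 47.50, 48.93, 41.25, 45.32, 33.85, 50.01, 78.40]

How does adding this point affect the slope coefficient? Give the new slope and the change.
The slope changes from 3.1255 to 4.1348 (change of +1.0093, or +32.3%).

The new point has HIGH LEVERAGE: x = 12.77 is far from the original mean x̄ = 53.85/10 ≈ 5.39 (original range [2.02, 6.96]).

Step 1: Update the sums with the new point (n goes from 10 to 11)
Σx  = 53.85 + 12.77 = 66.62
Σy  = 449.68 + 78.40 = 528.08
Σx² = 309.2477 + 12.77² = 309.2477 + 163.0729 = 472.3206
Σxy = 2481.7417 + 12.77×78.40 = 2481.7417 + 1001.1680 = 3482.9097

Step 2: Recompute the slope with b₁ = (nΣxy − ΣxΣy) / (nΣx² − (Σx)²)
Numerator   = 11×3482.9097 − 66.62×528.08 = 38312.0067 − 35180.6896 = 3131.3171
Denominator = 11×472.3206 − 66.62² = 5195.5266 − 4438.2244 = 757.3022
b₁(new) = 3131.3171 / 757.3022 = 4.1348

(Same formula on the original sums: (10×2481.7417 − 53.85×449.68) / (10×309.2477 − 53.85²) = 602.1490 / 192.6545 = 3.1255, matching the given fit.)

Step 3: Change in slope
Δβ₁ = 4.1348 − 3.1255 = +1.0093
Relative change = +1.0093 / 3.1255 × 100% = +32.3%
→ the slope increases when the point is added.

Because the point sits above the extension of the original line at a high-leverage x, it tilts the fit up.
In practice: check such a point for data-entry or measurement error.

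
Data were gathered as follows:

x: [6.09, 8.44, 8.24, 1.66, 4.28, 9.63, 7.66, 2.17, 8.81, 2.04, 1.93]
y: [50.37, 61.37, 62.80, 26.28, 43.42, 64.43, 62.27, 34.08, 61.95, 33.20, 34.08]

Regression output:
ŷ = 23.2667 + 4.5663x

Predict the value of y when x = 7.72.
ŷ = 58.5185

Plug x = 7.72 into the fitted line:

ŷ = 23.2667 + 4.5663 × 7.72
ŷ = 23.2667 + 35.2518
ŷ = 58.5185

This is the fitted mean response at that x — an individual observation would come with a wider prediction interval.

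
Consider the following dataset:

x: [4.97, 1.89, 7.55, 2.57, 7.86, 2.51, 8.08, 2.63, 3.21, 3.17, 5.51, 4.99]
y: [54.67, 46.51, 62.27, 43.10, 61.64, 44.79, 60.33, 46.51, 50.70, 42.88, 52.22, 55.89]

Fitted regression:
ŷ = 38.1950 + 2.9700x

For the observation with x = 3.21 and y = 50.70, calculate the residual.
Residual = 2.9713

The residual is the difference between the actual value and the predicted value:

Residual = y - ŷ

Step 1: Calculate predicted value
ŷ = 38.1950 + 2.9700 × 3.21
ŷ = 47.7287

Step 2: Calculate residual
Residual = 50.70 - 47.7287
Residual = 2.9713

Sign check: y > ŷ, so the point is above the line and the fit underestimates here.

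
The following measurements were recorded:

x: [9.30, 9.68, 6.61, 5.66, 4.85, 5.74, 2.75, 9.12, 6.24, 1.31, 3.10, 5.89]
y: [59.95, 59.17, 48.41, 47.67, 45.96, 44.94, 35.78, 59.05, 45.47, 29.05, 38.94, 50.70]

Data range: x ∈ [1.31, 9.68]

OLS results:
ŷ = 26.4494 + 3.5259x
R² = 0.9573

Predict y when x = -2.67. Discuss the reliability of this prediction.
ŷ = 17.0352 (extrapolation — x = -2.67 lies outside [1.31, 9.68], so reliability is low).

Prediction calculation:
ŷ = 26.4494 + 3.5259 × (-2.67)
ŷ = 17.0352

Reliability:
- Data range: x ∈ [1.31, 9.68]
- Prediction point: x = -2.67 is 3.98 units below the observed range → this is EXTRAPOLATION, not interpolation

Why that matters here:
- R² describes fit only over the sampled x values; it says nothing about behaviour beyond them
- The linear relationship may not hold outside the observed range
- There are no observations near this x to validate the fitted line there

A defensible statement: 'if the linear trend continued to x = -2.67, y would be about 17.0352' — the premise is untested.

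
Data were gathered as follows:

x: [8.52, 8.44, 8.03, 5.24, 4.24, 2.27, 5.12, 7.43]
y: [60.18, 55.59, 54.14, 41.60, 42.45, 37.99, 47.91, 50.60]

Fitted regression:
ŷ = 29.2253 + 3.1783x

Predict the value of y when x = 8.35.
ŷ = 55.7641

x = 8.35 lies inside the observed range [2.27, 8.52], so the fitted equation applies directly:

ŷ = 29.2253 + 3.1783 × 8.35
ŷ = 29.2253 + 26.5388
ŷ = 55.7641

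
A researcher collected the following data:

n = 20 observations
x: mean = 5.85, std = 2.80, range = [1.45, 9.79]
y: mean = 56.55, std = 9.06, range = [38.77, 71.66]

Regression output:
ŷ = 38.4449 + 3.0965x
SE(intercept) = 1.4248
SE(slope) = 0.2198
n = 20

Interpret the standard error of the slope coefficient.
SE(β̂₁) = 0.2198 is the estimated standard deviation of the slope estimate across repeated samples; relative to β̂₁ = 3.0965 that is 7.1%, a precise estimate.

SE(β̂₁) = 0.2198 says: if we drew many samples of n = 20 from the same population and refit each time, the fitted slopes would scatter with a standard deviation of roughly 0.2198 around the true β₁.

Relative precision:
- SE / |β̂₁| = 0.2198 / 3.0965 = 7.1%
- Rule of thumb (under 20%: precise; 20% to under 50%: moderately precise; 50% or more: imprecise) → precise

Link to the t-test: t = β̂₁ / SE(β̂₁) = 3.0965 / 0.2198 = 14.0878, the statistic for H₀: β₁ = 0.

What drives SE(β̂₁): larger n (here n = 20) → smaller SE; more residual scatter → larger SE.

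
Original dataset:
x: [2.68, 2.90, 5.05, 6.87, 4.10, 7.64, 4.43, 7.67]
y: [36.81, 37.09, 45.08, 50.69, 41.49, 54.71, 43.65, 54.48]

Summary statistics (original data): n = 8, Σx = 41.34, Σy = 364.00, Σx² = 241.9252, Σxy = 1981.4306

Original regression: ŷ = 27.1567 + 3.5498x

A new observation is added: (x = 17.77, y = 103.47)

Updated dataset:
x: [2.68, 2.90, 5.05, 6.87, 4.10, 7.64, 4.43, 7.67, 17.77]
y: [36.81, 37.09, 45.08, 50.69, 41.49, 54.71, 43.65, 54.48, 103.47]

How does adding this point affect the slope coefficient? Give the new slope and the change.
New slope β₁ = 4.4245 versus 3.5498 before: a change of +0.8747 (+24.6%).

x = 17.77 lies well outside the original x-range [2.68, 7.67] (x̄ ≈ 5.17), so this observation has high leverage and can move the slope substantially.

Step 1: Update the sums with the new point (n goes from 8 to 9)
Σx  = 41.34 + 17.77 = 59.11
Σy  = 364.00 + 103.47 = 467.47
Σx² = 241.9252 + 17.77² = 241.9252 + 315.7729 = 557.6981
Σxy = 1981.4306 + 17.77×103.47 = 1981.4306 + 1838.6619 = 3820.0925

Step 2: Recompute the slope with b₁ = (nΣxy − ΣxΣy) / (nΣx² − (Σx)²)
Numerator   = 9×3820.0925 − 59.11×467.47 = 34380.8325 − 27632.1517 = 6748.6808
Denominator = 9×557.6981 − 59.11² = 5019.2829 − 3493.9921 = 1525.2908
b₁(new) = 6748.6808 / 1525.2908 = 4.4245

(Same formula on the original sums: (8×1981.4306 − 41.34×364.00) / (8×241.9252 − 41.34²) = 803.6848 / 226.4060 = 3.5498, matching the given fit.)

Step 3: Change in slope
Δβ₁ = 4.4245 − 3.5498 = +0.8747
Relative change = +0.8747 / 3.5498 × 100% = +24.6%
→ the slope increases when the point is added.

A high-leverage point only changes the slope if it is off the original line; here y = 103.47 is above the original trend, so the slope increases.
In practice: investigate whether it comes from the same population as the rest of the sample; examine leverage (hᵢ) and Cook's distance rather than deleting it automatically.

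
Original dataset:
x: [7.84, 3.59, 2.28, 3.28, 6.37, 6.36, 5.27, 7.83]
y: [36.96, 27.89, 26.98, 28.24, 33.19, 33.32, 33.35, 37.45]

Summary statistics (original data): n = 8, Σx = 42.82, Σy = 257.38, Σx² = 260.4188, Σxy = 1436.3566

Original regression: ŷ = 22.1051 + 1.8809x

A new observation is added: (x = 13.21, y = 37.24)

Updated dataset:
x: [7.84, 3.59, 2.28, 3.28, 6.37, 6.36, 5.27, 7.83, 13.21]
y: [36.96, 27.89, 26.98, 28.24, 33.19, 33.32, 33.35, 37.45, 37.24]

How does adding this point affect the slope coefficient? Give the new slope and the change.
Adding the point moves β₁ from 1.8809 to 1.0931, i.e. it decreases by 0.7878 (-41.9%).

The new point has HIGH LEVERAGE: x = 13.21 is far from the original mean x̄ = 42.82/8 ≈ 5.35 (original range [2.28, 7.84]).

Step 1: Update the sums with the new point (n goes from 8 to 9)
Σx  = 42.82 + 13.21 = 56.03
Σy  = 257.38 + 37.24 = 294.62
Σx² = 260.4188 + 13.21² = 260.4188 + 174.5041 = 434.9229
Σxy = 1436.3566 + 13.21×37.24 = 1436.3566 + 491.9404 = 1928.2970

Step 2: Recompute the slope with b₁ = (nΣxy − ΣxΣy) / (nΣx² − (Σx)²)
Numerator   = 9×1928.2970 − 56.03×294.62 = 17354.6730 − 16507.5586 = 847.1144
Denominator = 9×434.9229 − 56.03² = 3914.3061 − 3139.3609 = 774.9452
b₁(new) = 847.1144 / 774.9452 = 1.0931

(Same formula on the original sums: (8×1436.3566 − 42.82×257.38) / (8×260.4188 − 42.82²) = 469.8412 / 249.7980 = 1.8809, matching the given fit.)

Step 3: Change in slope
Δβ₁ = 1.0931 − 1.8809 = -0.7878
Relative change = -0.7878 / 1.8809 × 100% = -41.9%
→ the slope decreases when the point is added.

Because the point sits below the extension of the original line at a high-leverage x, it tilts the fit down.
In practice: examine leverage (hᵢ) and Cook's distance rather than deleting it automatically; refit with and without it and report both if conclusions differ.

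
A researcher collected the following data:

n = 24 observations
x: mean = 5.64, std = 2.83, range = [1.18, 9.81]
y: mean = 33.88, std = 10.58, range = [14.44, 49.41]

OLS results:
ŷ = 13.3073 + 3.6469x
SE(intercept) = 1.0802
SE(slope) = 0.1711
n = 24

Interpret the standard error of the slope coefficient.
SE(slope) = 0.1711 measures the uncertainty in the estimated slope. The coefficient is estimated precisely (SE/|β̂₁| = 4.7%).

SE(β̂₁) = 0.1711 says: if we drew many samples of n = 24 from the same population and refit each time, the fitted slopes would scatter with a standard deviation of roughly 0.1711 around the true β₁.

Relative precision:
- SE / |β̂₁| = 0.1711 / 3.6469 = 4.7%
- Rule of thumb (under 20%: precise; 20% to under 50%: moderately precise; 50% or more: imprecise) → precise

Link to interval estimation: a confidence interval for β₁ is β̂₁ ± t* × 0.1711, so SE sets the half-width per unit of t*.

What drives SE(β̂₁): larger n (here n = 24) → smaller SE.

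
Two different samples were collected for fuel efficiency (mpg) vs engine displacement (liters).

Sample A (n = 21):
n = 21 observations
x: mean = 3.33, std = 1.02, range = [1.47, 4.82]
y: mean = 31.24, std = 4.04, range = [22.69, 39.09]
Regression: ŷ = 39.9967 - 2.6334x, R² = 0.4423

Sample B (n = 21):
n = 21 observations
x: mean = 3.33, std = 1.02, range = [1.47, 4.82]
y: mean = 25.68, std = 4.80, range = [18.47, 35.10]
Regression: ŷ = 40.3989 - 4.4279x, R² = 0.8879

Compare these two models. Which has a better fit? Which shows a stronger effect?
Model B has the better fit (R² = 0.8879 vs 0.4423). Model B shows the stronger effect (|β₁| = 4.4279 vs 2.6334).

Model Comparison:

Fit — compare R²:
- Model A: R² = 0.4423 → 44.23% of variance in fuel efficiency explained
- Model B: R² = 0.8879 → 88.79% of variance in fuel efficiency explained
- 0.8879 > 0.4423 → Model B has the better fit

Effect size (slope magnitude):
- Model A: β₁ = -2.6334 → predicted fuel efficiency falls 2.6334 mpg per additional liter of engine displacement
- Model B: β₁ = -4.4279 → predicted fuel efficiency falls 4.4279 mpg per additional liter of engine displacement
- |-2.6334| < |-4.4279| → Model B shows the stronger marginal effect

Notes:
- The two samples could reflect different populations, time periods, or measurement quality.
- A better fit (higher R²) doesn't necessarily mean a more important relationship.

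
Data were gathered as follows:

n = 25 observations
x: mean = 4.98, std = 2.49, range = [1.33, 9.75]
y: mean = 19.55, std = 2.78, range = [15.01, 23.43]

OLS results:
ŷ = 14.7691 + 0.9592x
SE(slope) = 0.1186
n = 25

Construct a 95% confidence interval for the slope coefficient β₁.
The 95% CI for β₁ is (0.7139, 1.2045)

Confidence interval for the slope:

The 95% CI for β₁ is: β̂₁ ± t*(α/2, n-2) × SE(β̂₁)

Step 1: Find critical t-value
- Confidence level = 0.95
- Degrees of freedom = n - 2 = 25 - 2 = 23
- t*(α/2, 23) = 2.0687

Step 2: Calculate margin of error
Margin = 2.0687 × 0.1186 = 0.2453

Step 3: Construct interval
CI = 0.9592 ± 0.2453
CI = (0.7139, 1.2045)

Interpretation: each one-unit increase in x is associated with a change in mean y of between 0.7139 and 1.2045, with 95% confidence.
Since 0 is outside the interval, a two-sided test at α = 0.05 would reject H₀: β₁ = 0.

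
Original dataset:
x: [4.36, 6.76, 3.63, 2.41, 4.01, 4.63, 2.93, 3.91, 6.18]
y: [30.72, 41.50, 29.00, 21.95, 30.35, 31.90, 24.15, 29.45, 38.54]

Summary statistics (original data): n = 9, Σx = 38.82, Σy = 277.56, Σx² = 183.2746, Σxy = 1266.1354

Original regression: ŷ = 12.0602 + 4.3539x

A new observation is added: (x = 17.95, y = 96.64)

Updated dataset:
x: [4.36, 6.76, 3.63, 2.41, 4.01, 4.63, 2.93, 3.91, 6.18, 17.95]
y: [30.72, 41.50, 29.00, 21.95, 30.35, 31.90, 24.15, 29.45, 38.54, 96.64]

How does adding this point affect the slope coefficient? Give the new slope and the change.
Adding the point moves β₁ from 4.3539 to 4.7845, i.e. it increases by 0.4306 (+9.9%).

The new point has HIGH LEVERAGE: x = 17.95 is far from the original mean x̄ = 38.82/9 ≈ 4.31 (original range [2.41, 6.76]).

Step 1: Update the sums with the new point (n goes from 9 to 10)
Σx  = 38.82 + 17.95 = 56.77
Σy  = 277.56 + 96.64 = 374.20
Σx² = 183.2746 + 17.95² = 183.2746 + 322.2025 = 505.4771
Σxy = 1266.1354 + 17.95×96.64 = 1266.1354 + 1734.6880 = 3000.8234

Step 2: Recompute the slope with b₁ = (nΣxy − ΣxΣy) / (nΣx² − (Σx)²)
Numerator   = 10×3000.8234 − 56.77×374.20 = 30008.2340 − 21243.3340 = 8764.9000
Denominator = 10×505.4771 − 56.77² = 5054.7710 − 3222.8329 = 1831.9381
b₁(new) = 8764.9000 / 1831.9381 = 4.7845

(Same formula on the original sums: (9×1266.1354 − 38.82×277.56) / (9×183.2746 − 38.82²) = 620.3394 / 142.4790 = 4.3539, matching the given fit.)

Step 3: Change in slope
Δβ₁ = 4.7845 − 4.3539 = +0.4306
Relative change = +0.4306 / 4.3539 × 100% = +9.9%
→ the slope increases when the point is added.

A high-leverage point only changes the slope if it is off the original line; here y = 96.64 is above the original trend, so the slope increases.
In practice: investigate whether it comes from the same population as the rest of the sample.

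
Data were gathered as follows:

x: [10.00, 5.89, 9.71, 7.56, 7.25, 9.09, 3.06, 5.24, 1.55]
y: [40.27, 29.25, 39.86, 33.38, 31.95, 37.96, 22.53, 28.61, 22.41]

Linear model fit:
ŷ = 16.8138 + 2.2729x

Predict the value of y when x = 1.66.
ŷ = 20.5868

Plug x = 1.66 into the fitted line:

ŷ = 16.8138 + 2.2729 × 1.66
ŷ = 16.8138 + 3.7730
ŷ = 20.5868

This is a point prediction; actual observations scatter around it by roughly the residual standard deviation.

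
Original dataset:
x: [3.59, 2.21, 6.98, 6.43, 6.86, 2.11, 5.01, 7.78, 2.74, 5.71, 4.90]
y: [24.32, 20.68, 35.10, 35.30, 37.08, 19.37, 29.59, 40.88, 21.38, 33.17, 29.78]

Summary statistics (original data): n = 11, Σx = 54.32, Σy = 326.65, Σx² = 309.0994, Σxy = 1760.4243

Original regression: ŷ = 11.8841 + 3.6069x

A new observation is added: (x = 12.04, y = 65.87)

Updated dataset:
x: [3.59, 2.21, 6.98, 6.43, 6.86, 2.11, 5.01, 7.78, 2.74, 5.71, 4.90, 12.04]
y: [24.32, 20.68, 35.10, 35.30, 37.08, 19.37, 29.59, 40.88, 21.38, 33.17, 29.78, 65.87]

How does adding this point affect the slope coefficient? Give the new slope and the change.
New slope β₁ = 4.3962 versus 3.6069 before: a change of +0.7893 (+21.9%).

The new point has HIGH LEVERAGE: x = 12.04 is far from the original mean x̄ = 54.32/11 ≈ 4.94 (original range [2.11, 7.78]).

Step 1: Update the sums with the new point (n goes from 11 to 12)
Σx  = 54.32 + 12.04 = 66.36
Σy  = 326.65 + 65.87 = 392.52
Σx² = 309.0994 + 12.04² = 309.0994 + 144.9616 = 454.0610
Σxy = 1760.4243 + 12.04×65.87 = 1760.4243 + 793.0748 = 2553.4991

Step 2: Recompute the slope with b₁ = (nΣxy − ΣxΣy) / (nΣx² − (Σx)²)
Numerator   = 12×2553.4991 − 66.36×392.52 = 30641.9892 − 26047.6272 = 4594.3620
Denominator = 12×454.0610 − 66.36² = 5448.7320 − 4403.6496 = 1045.0824
b₁(new) = 4594.3620 / 1045.0824 = 4.3962

(Same formula on the original sums: (11×1760.4243 − 54.32×326.65) / (11×309.0994 − 54.32²) = 1621.0393 / 449.4310 = 3.6069, matching the given fit.)

Step 3: Change in slope
Δβ₁ = 4.3962 − 3.6069 = +0.7893
Relative change = +0.7893 / 3.6069 × 100% = +21.9%
→ the slope increases when the point is added.

A high-leverage point only changes the slope if it is off the original line; here y = 65.87 is above the original trend, so the slope increases.
In practice: investigate whether it comes from the same population as the rest of the sample.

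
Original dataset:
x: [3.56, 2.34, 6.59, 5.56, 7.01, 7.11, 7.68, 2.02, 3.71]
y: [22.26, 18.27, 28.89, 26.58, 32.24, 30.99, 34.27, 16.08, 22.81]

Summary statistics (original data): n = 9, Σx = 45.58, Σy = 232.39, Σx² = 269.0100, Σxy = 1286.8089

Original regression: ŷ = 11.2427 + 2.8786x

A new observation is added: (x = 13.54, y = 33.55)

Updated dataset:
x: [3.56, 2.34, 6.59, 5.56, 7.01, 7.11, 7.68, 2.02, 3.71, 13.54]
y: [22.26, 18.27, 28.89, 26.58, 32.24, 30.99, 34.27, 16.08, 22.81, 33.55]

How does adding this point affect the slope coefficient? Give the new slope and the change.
New slope β₁ = 1.6420 versus 2.8786 before: a change of -1.2366 (-43.0%).

x = 13.54 lies well outside the original x-range [2.02, 7.68] (x̄ ≈ 5.06), so this observation has high leverage and can move the slope substantially.

Step 1: Update the sums with the new point (n goes from 9 to 10)
Σx  = 45.58 + 13.54 = 59.12
Σy  = 232.39 + 33.55 = 265.94
Σx² = 269.0100 + 13.54² = 269.0100 + 183.3316 = 452.3416
Σxy = 1286.8089 + 13.54×33.55 = 1286.8089 + 454.2670 = 1741.0759

Step 2: Recompute the slope with b₁ = (nΣxy − ΣxΣy) / (nΣx² − (Σx)²)
Numerator   = 10×1741.0759 − 59.12×265.94 = 17410.7590 − 15722.3728 = 1688.3862
Denominator = 10×452.3416 − 59.12² = 4523.4160 − 3495.1744 = 1028.2416
b₁(new) = 1688.3862 / 1028.2416 = 1.6420

(Same formula on the original sums: (9×1286.8089 − 45.58×232.39) / (9×269.0100 − 45.58²) = 988.9439 / 343.5536 = 2.8786, matching the given fit.)

Step 3: Change in slope
Δβ₁ = 1.6420 − 2.8786 = -1.2366
Relative change = -1.2366 / 2.8786 × 100% = -43.0%
→ the slope decreases when the point is added.

A high-leverage point only changes the slope if it is off the original line; here y = 33.55 is below the original trend, so the slope decreases.
In practice: investigate whether it comes from the same population as the rest of the sample; examine leverage (hᵢ) and Cook's distance rather than deleting it automatically.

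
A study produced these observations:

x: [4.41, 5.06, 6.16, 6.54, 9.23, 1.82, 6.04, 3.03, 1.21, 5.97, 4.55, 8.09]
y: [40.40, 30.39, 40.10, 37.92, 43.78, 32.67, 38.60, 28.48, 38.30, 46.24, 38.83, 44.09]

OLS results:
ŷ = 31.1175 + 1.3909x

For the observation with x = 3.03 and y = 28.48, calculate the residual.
Residual = -6.8519

The residual is the difference between the actual value and the predicted value:

Residual = y - ŷ

Step 1: Calculate predicted value
ŷ = 31.1175 + 1.3909 × 3.03
ŷ = 35.3319

Step 2: Calculate residual
Residual = 28.48 - 35.3319
Residual = -6.8519

Interpretation: the model overestimates the actual value by 6.8519 at this point (negative residual → observation lies below the fitted line).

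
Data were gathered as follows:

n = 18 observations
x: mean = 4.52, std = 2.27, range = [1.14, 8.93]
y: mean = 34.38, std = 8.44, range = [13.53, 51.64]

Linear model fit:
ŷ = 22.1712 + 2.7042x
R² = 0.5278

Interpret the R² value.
About 52.78% of the variability in y is accounted for by the regression on x (R² = 0.5278) — a moderate linear fit.

R² = 1 − SS_res/SS_tot compares the residual scatter to the total scatter of y about its mean.

Here R² = 0.5278:
- Explained: 52.78% of the variation in y
- Unexplained (residual): 100% − 52.78% = 47.22%
- Rule of thumb (below 0.3 weak; 0.3 to below 0.7 moderate; 0.7 and above strong) → moderate

Note: R² says nothing about causation, and a high R² does not by itself mean the linear form is appropriate — check the residuals.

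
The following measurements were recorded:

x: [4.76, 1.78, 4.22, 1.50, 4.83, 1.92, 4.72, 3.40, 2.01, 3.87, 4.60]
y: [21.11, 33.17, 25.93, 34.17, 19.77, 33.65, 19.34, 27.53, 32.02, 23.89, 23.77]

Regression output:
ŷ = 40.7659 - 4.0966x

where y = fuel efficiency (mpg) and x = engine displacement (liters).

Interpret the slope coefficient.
For each additional liter of engine displacement, predicted fuel efficiency decreases by approximately 4.0966 mpg.

The slope coefficient β₁ = -4.0966 represents the marginal effect of engine displacement on fuel efficiency.

Interpretation:
- Engine displacement up by 1 liter → predicted fuel efficiency decreases by 4.0966 mpg
- The effect is assumed constant over the observed range of x (linearity)
- The slope describes association in these data, not necessarily a causal effect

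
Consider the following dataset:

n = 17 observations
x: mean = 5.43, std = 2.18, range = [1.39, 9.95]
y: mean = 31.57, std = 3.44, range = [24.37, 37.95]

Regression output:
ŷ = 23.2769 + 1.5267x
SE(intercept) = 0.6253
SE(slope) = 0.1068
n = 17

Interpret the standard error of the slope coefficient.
SE(slope) = 0.1068 measures the uncertainty in the estimated slope. The coefficient is estimated precisely (SE/|β̂₁| = 7.0%).

SE(β̂₁) = s / √Sxx, where s is the residual standard deviation and Sxx = Σ(x − x̄)². It is the yardstick for how far β̂₁ = 1.5267 could plausibly be from the true slope.

Relative precision:
- SE / |β̂₁| = 0.1068 / 1.5267 = 7.0%
- Rule of thumb (under 20%: precise; 20% to under 50%: moderately precise; 50% or more: imprecise) → precise

Link to interval estimation: a confidence interval for β₁ is β̂₁ ± t* × 0.1068, so SE sets the half-width per unit of t*.

What drives SE(β̂₁): wider spread of x values → smaller SE; larger n (here n = 17) → smaller SE; more residual scatter → larger SE.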